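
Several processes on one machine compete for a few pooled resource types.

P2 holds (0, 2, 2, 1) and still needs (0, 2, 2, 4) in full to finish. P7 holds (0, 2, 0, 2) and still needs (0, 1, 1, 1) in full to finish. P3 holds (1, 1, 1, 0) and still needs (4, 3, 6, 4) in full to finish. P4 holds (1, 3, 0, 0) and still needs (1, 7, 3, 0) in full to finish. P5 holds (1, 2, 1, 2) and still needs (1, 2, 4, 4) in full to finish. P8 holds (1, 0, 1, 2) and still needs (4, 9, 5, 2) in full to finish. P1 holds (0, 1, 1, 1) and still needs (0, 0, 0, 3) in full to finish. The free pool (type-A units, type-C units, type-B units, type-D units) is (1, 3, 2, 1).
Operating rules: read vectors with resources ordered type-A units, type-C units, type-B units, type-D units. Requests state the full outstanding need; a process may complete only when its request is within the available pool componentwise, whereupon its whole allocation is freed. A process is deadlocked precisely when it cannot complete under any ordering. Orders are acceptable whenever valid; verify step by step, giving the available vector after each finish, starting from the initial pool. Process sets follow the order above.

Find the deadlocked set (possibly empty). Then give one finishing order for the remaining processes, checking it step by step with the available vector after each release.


Deadlocked: P3 and P8.
Key observation: the wall is type-A units: completing P7, P1, P2, P5, P4 brings the pool only to (3, 13, 6, 7), and all the rest need more.
A valid finishing order for the others: P7, P1, P2, P5, P4. Verifying each step:
  pool = (1, 3, 2, 1)
  P7: need (0, 1, 1, 1) fits (1, 3, 2, 1); releases (0, 2, 0, 2), pool now (1, 5, 2, 3)
  P1: need (0, 0, 0, 3) fits (1, 5, 2, 3); releases (0, 1, 1, 1), pool now (1, 6, 3, 4)
  P2: need (0, 2, 2, 4) fits (1, 6, 3, 4); releases (0, 2, 2, 1), pool now (1, 8, 5, 5)
  P5: need (1, 2, 4, 4) fits (1, 8, 5, 5); releases (1, 2, 1, 2), pool now (2, 10, 6, 7)
  P4: need (1, 7, 3, 0) fits (2, 10, 6, 7); releases (1, 3, 0, 0), pool now (3, 13, 6, 7)
None of the blocked processes ever fits:
  P3 still needs (4, 3, 6, 4) but only (3, 13, 6, 7) is free — short on type-A units
  P8 still needs (4, 9, 5, 2) but only (3, 13, 6, 7) is free — short on type-A units


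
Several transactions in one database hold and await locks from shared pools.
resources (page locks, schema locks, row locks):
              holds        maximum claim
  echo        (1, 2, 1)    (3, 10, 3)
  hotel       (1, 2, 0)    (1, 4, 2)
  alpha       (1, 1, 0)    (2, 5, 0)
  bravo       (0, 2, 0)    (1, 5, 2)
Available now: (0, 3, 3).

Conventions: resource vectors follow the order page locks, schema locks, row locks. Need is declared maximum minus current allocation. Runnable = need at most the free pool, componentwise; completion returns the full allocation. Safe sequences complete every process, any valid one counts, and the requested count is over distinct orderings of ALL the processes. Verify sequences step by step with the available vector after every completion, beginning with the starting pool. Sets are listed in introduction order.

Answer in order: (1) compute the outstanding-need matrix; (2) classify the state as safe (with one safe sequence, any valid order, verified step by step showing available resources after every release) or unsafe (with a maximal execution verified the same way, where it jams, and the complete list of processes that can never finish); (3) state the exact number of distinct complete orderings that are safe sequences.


(1) Remaining need (order page locks, schema locks, row locks):
  echo: (2, 8, 2)
  hotel: (0, 2, 2)
  alpha: (1, 4, 0)
  bravo: (1, 3, 2)
(2) SAFE. One safe sequence: hotel, bravo, alpha, echo.
Key observation: at bravo the run first touches a limit — (1, 3, 2) against (1, 5, 3), exact on a resource it actually requests.
Verifying each step:
  pool = (0, 3, 3)
  hotel: need (0, 2, 2) fits (0, 3, 3); releases (1, 2, 0), pool now (1, 5, 3)
  bravo: need (1, 3, 2) fits (1, 5, 3); releases (0, 2, 0), pool now (1, 7, 3)
  alpha: need (1, 4, 0) fits (1, 7, 3); releases (1, 1, 0), pool now (2, 8, 3)
  echo: need (2, 8, 2) fits (2, 8, 3); releases (1, 2, 1), pool now (3, 10, 4)
(3) The exact count: 2 of the possible complete orderings are safe sequences.


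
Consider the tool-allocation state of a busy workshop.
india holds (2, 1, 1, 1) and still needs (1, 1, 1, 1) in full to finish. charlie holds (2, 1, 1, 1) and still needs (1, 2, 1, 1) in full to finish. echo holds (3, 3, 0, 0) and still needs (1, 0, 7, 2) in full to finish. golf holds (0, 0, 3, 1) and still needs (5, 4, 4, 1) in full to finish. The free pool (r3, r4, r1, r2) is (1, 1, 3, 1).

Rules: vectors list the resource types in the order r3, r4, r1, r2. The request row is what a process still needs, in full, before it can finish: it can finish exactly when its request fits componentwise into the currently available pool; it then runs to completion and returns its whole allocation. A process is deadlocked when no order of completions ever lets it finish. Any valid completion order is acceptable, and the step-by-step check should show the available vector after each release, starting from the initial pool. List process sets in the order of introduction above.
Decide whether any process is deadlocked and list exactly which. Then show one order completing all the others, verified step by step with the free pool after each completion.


The deadlocked set is echo and golf.
Key observation: after india, charlie the pool peaks at (5, 3, 5, 3), and each blocked process is short somewhere: echo on r1; golf on r4.
One completion order for the rest: india, charlie. Verifying each step:
  pool = (1, 1, 3, 1)
  india: need (1, 1, 1, 1) fits (1, 1, 3, 1); releases (2, 1, 1, 1), pool now (3, 2, 4, 2)
  charlie: need (1, 2, 1, 1) fits (3, 2, 4, 2); releases (2, 1, 1, 1), pool now (5, 3, 5, 3)
The stuck group stays short no matter what:
  blocked: echo wants (1, 0, 7, 2), pool (5, 3, 5, 3) — not enough r1
  blocked: golf wants (5, 4, 4, 1), pool (5, 3, 5, 3) — not enough r4


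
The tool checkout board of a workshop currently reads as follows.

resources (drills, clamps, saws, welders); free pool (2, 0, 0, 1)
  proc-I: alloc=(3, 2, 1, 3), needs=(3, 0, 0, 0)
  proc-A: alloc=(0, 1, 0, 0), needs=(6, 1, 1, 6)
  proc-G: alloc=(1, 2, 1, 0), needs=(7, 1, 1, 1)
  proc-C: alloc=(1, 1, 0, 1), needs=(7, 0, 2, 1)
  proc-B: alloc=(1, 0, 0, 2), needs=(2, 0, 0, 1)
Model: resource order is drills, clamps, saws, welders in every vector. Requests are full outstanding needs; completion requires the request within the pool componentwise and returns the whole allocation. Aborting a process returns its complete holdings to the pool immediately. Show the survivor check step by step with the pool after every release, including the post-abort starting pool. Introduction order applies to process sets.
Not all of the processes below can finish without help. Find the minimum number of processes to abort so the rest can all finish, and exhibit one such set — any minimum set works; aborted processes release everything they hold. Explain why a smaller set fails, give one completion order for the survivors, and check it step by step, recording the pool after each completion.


Abort proc-G.
Key observation: no ordering could ever have run proc-C before the abort of proc-G; with (1, 2, 1, 0) back in the pool it fits at step 3.
Why nothing smaller works: aborting no one leaves the state deadlocked as given.
One survivor order: proc-B, proc-I, proc-C, proc-A. Verifying each step (post-abort pool first):
  pool = (3, 2, 1, 1)
  proc-B: need (2, 0, 0, 1) fits (3, 2, 1, 1); releases (1, 0, 0, 2), pool now (4, 2, 1, 3)
  proc-I: need (3, 0, 0, 0) fits (4, 2, 1, 3); releases (3, 2, 1, 3), pool now (7, 4, 2, 6)
  proc-C: need (7, 0, 2, 1) fits (7, 4, 2, 6); releases (1, 1, 0, 1), pool now (8, 5, 2, 7)
  proc-A: need (6, 1, 1, 6) fits (8, 5, 2, 7); releases (0, 1, 0, 0), pool now (8, 6, 2, 7)


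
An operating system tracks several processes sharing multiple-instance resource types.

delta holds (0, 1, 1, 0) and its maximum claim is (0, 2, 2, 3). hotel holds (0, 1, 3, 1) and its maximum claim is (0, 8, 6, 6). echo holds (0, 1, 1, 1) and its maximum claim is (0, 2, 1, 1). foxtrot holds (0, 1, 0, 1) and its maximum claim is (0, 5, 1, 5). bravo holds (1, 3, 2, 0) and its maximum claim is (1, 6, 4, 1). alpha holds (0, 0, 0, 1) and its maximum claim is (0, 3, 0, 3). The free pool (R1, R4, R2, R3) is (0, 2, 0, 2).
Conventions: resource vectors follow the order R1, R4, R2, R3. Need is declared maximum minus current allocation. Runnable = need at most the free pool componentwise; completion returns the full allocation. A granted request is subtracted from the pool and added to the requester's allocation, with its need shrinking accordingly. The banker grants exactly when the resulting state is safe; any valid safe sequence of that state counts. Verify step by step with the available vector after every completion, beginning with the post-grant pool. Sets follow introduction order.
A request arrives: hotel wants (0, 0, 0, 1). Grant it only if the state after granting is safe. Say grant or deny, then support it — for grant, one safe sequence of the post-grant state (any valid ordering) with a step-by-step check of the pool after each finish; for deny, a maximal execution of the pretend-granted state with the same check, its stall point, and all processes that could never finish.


DENY — the pretend-granted state is unsafe.
Key observation: the pool after echo, alpha, delta, bravo is (1, 7, 4, 3); every surviving request exceeds it in R3, so progress ends there.
After a pretend grant, a maximal execution: echo, alpha, delta, bravo — then nothing else fits. Verifying each step:
  pool = (0, 2, 0, 1)
  echo: need (0, 1, 0, 0) fits (0, 2, 0, 1); releases (0, 1, 1, 1), pool now (0, 3, 1, 2)
  alpha: need (0, 3, 0, 2) fits (0, 3, 1, 2); releases (0, 0, 0, 1), pool now (0, 3, 1, 3)
  delta: need (0, 1, 1, 3) fits (0, 3, 1, 3); releases (0, 1, 1, 0), pool now (0, 4, 2, 3)
  bravo: need (0, 3, 2, 1) fits (0, 4, 2, 3); releases (1, 3, 2, 0), pool now (1, 7, 4, 3)
  hotel still needs (0, 7, 3, 4) but only (1, 7, 4, 3) is free — short on R3
  foxtrot still needs (0, 4, 1, 4) but only (1, 7, 4, 3) is free — short on R3
Post-grant, the permanently blocked set is hotel and foxtrot.


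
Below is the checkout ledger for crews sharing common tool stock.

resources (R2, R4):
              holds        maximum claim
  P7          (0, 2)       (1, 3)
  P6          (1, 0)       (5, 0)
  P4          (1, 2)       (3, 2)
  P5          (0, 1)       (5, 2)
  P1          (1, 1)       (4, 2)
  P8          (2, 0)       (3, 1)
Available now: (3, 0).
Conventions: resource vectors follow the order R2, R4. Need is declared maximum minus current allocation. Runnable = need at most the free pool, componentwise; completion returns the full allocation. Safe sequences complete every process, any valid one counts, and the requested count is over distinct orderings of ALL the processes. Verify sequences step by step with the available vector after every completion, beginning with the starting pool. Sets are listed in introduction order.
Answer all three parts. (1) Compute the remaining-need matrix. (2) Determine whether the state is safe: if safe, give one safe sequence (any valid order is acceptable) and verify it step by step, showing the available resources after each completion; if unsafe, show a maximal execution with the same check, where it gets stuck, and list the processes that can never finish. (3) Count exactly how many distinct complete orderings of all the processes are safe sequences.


(1) Remaining need (order R2, R4):
  P7: (1, 1)
  P6: (4, 0)
  P4: (2, 0)
  P5: (5, 1)
  P1: (3, 1)
  P8: (1, 1)
(2) SAFE. One safe sequence: P4, P6, P7, P1, P5, P8.
Key observation: the order's first zero-slack moment is P6 ((4, 0) needed, (4, 2) free — a requested resource with nothing to spare).
Step-by-step check:
  pool = (3, 0)
  P4 needs (2, 0) <= (3, 0) -> finishes; pool += (1, 2) = (4, 2)
  P6 needs (4, 0) <= (4, 2) -> finishes; pool += (1, 0) = (5, 2)
  P7 needs (1, 1) <= (5, 2) -> finishes; pool += (0, 2) = (5, 4)
  P1 needs (3, 1) <= (5, 4) -> finishes; pool += (1, 1) = (6, 5)
  P5 needs (5, 1) <= (6, 5) -> finishes; pool += (0, 1) = (6, 6)
  P8 needs (1, 1) <= (6, 6) -> finishes; pool += (2, 0) = (8, 6)
(3) Exactly 90 of the possible complete orderings are safe sequences.


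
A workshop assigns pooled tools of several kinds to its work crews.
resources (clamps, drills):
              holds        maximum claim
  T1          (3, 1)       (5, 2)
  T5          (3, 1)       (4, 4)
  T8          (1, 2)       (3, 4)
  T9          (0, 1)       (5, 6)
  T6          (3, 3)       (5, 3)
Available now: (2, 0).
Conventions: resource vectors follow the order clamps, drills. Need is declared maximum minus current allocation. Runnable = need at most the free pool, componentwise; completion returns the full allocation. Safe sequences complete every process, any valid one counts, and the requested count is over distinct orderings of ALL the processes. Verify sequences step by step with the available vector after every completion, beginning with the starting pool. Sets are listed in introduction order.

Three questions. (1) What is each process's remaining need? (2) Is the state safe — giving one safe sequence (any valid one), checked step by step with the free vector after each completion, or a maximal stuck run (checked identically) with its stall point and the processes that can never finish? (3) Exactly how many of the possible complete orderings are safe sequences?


(1) Outstanding need per process (order clamps, drills):
  T1: (2, 1)
  T5: (1, 3)
  T8: (2, 2)
  T9: (5, 5)
  T6: (2, 0)
(2) The state is SAFE; one workable sequence: T6, T5, T8, T1, T9.
Key observation: T6 is the earliest step where a requested resource binds exactly: need (2, 0), pool (2, 0) at its turn.
Verifying each step:
  pool = (2, 0)
  T6: need (2, 0) fits (2, 0); releases (3, 3), pool now (5, 3)
  T5: need (1, 3) fits (5, 3); releases (3, 1), pool now (8, 4)
  T8: need (2, 2) fits (8, 4); releases (1, 2), pool now (9, 6)
  T1: need (2, 1) fits (9, 6); releases (3, 1), pool now (12, 7)
  T9: need (5, 5) fits (12, 7); releases (0, 1), pool now (12, 8)
(3) Exactly 14 of the possible complete orderings are safe sequences.


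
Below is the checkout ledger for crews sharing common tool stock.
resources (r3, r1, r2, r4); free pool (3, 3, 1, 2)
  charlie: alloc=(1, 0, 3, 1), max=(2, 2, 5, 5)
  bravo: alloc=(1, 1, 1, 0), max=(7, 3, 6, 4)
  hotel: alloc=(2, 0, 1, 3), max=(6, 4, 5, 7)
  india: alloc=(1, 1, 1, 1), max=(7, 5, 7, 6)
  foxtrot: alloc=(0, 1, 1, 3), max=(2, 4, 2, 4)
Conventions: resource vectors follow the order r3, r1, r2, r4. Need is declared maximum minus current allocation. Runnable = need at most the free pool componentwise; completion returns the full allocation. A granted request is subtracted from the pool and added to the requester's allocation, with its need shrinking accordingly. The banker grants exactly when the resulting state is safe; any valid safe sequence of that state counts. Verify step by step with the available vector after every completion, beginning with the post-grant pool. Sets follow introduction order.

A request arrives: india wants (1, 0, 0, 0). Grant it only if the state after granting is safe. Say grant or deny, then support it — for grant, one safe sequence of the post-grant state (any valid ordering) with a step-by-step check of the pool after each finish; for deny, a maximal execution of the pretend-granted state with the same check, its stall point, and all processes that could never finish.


DENY — the pretend-granted state is unsafe.
Key observation: no order helps: past foxtrot, charlie, the free pool tops out at (3, 4, 5, 6), below what each blocked process needs in r3.
Pretend the grant happened; the run foxtrot, charlie goes as far as possible. Step-by-step check:
  pool = (2, 3, 1, 2)
  foxtrot needs (2, 3, 1, 1) <= (2, 3, 1, 2) -> finishes; pool += (0, 1, 1, 3) = (2, 4, 2, 5)
  charlie needs (1, 2, 2, 4) <= (2, 4, 2, 5) -> finishes; pool += (1, 0, 3, 1) = (3, 4, 5, 6)
  bravo cannot run: need (6, 2, 5, 4) vs free (3, 4, 5, 6) (insufficient r3)
  hotel cannot run: need (4, 4, 4, 4) vs free (3, 4, 5, 6) (insufficient r3)
  india cannot run: need (5, 4, 6, 5) vs free (3, 4, 5, 6) (insufficient r3 and r2)
Post-grant, the permanently blocked set is bravo, hotel and india.


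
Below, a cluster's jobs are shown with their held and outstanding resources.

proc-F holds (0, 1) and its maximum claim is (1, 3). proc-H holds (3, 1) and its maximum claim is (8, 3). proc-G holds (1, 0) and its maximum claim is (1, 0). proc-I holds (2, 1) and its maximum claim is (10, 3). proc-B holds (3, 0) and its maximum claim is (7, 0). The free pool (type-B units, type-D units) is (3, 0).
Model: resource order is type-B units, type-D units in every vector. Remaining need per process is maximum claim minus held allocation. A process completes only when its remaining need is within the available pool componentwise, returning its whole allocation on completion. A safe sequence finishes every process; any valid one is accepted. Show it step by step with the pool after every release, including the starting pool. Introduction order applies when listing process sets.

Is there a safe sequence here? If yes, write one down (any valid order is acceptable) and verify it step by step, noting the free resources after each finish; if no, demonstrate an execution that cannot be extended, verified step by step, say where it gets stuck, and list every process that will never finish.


The state is UNSAFE.
Key observation: even finishing proc-G, proc-B leaves just (7, 0) free — too little type-D units for any of the remaining processes.
The run proc-G, proc-B cannot be extended any further. Verifying each step:
  pool = (3, 0)
  proc-G: need (0, 0) fits (3, 0); releases (1, 0), pool now (4, 0)
  proc-B: need (4, 0) fits (4, 0); releases (3, 0), pool now (7, 0)
  proc-F cannot run: need (1, 2) vs free (7, 0) (insufficient type-D units)
  proc-H cannot run: need (5, 2) vs free (7, 0) (insufficient type-D units)
  proc-I cannot run: need (8, 2) vs free (7, 0) (insufficient type-B units and type-D units)
Processes that can never finish: proc-F, proc-H and proc-I.


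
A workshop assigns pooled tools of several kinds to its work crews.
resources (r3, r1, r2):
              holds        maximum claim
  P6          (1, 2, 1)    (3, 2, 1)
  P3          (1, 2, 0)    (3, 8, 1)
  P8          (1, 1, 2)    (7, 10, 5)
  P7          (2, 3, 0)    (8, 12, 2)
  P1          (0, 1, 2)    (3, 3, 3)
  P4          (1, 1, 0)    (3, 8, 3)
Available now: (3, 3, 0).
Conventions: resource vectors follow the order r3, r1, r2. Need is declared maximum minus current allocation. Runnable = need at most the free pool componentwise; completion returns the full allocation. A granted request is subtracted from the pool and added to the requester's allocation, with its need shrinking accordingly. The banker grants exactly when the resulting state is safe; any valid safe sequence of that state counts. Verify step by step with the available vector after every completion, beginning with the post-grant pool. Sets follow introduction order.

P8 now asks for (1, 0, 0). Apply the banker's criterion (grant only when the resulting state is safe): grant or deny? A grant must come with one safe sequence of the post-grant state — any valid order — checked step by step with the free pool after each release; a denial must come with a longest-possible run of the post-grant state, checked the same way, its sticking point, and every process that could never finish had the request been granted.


GRANT. The post-grant state is safe; one safe sequence: P6, P1, P3, P4, P8, P7.
Key observation: granting shrinks the pool to (2, 3, 0), yet P6 still fits and the chain goes through.
Check on the post-grant state, step by step:
  pool = (2, 3, 0)
  P6 needs (2, 0, 0) <= (2, 3, 0) -> finishes; pool += (1, 2, 1) = (3, 5, 1)
  P1 needs (3, 2, 1) <= (3, 5, 1) -> finishes; pool += (0, 1, 2) = (3, 6, 3)
  P3 needs (2, 6, 1) <= (3, 6, 3) -> finishes; pool += (1, 2, 0) = (4, 8, 3)
  P4 needs (2, 7, 3) <= (4, 8, 3) -> finishes; pool += (1, 1, 0) = (5, 9, 3)
  P8 needs (5, 9, 3) <= (5, 9, 3) -> finishes; pool += (2, 1, 2) = (7, 10, 5)
  P7 needs (6, 9, 2) <= (7, 10, 5) -> finishes; pool += (2, 3, 0) = (9, 13, 5)


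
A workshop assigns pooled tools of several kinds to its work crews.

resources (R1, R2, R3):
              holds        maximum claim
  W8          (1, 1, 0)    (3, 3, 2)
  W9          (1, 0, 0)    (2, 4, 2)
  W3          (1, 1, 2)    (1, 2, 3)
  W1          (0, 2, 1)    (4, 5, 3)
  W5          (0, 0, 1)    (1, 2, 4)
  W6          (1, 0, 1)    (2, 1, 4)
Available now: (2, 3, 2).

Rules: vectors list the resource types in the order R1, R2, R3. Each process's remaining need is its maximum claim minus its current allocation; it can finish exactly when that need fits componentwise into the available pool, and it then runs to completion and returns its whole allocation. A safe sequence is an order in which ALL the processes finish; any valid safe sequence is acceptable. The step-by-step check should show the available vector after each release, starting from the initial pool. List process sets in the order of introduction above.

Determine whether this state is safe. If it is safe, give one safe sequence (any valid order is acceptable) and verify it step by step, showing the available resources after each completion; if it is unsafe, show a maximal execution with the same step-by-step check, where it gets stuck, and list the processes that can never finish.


SAFE — a valid safe sequence is W3, W8, W1, W6, W5, W9.
Key observation: reading the order forward, W1 is the first process whose need (4, 3, 2) meets the free pool (4, 5, 4) exactly on a resource it requests.
Check, step by step:
  pool = (2, 3, 2)
  W3 needs (0, 1, 1) <= (2, 3, 2) -> finishes; pool += (1, 1, 2) = (3, 4, 4)
  W8 needs (2, 2, 2) <= (3, 4, 4) -> finishes; pool += (1, 1, 0) = (4, 5, 4)
  W1 needs (4, 3, 2) <= (4, 5, 4) -> finishes; pool += (0, 2, 1) = (4, 7, 5)
  W6 needs (1, 1, 3) <= (4, 7, 5) -> finishes; pool += (1, 0, 1) = (5, 7, 6)
  W5 needs (1, 2, 3) <= (5, 7, 6) -> finishes; pool += (0, 0, 1) = (5, 7, 7)
  W9 needs (1, 4, 2) <= (5, 7, 7) -> finishes; pool += (1, 0, 0) = (6, 7, 7)


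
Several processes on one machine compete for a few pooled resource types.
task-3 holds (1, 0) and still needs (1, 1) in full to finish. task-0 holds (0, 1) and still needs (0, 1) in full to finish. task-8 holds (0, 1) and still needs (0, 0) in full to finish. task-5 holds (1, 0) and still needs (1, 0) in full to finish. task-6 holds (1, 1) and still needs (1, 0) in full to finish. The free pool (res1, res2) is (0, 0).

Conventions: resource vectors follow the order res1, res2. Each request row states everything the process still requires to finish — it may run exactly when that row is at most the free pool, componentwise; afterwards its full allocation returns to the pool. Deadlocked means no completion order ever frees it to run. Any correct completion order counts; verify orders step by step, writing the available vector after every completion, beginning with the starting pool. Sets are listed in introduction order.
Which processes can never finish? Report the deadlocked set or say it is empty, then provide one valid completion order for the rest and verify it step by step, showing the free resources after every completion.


The deadlocked set is task-3, task-5 and task-6.
Key observation: after task-8, task-0 complete, (0, 2) is the best the pool ever gets, yet each leftover process wants more res1.
The rest can finish in the order task-8, task-0. Walking it through:
  pool = (0, 0)
  task-8: need (0, 0) fits (0, 0); releases (0, 1), pool now (0, 1)
  task-0: need (0, 1) fits (0, 1); releases (0, 1), pool now (0, 2)
The blocked processes can never fit:
  task-3 cannot run: need (1, 1) vs free (0, 2) (insufficient res1)
  task-5 cannot run: need (1, 0) vs free (0, 2) (insufficient res1)
  task-6 cannot run: need (1, 0) vs free (0, 2) (insufficient res1)


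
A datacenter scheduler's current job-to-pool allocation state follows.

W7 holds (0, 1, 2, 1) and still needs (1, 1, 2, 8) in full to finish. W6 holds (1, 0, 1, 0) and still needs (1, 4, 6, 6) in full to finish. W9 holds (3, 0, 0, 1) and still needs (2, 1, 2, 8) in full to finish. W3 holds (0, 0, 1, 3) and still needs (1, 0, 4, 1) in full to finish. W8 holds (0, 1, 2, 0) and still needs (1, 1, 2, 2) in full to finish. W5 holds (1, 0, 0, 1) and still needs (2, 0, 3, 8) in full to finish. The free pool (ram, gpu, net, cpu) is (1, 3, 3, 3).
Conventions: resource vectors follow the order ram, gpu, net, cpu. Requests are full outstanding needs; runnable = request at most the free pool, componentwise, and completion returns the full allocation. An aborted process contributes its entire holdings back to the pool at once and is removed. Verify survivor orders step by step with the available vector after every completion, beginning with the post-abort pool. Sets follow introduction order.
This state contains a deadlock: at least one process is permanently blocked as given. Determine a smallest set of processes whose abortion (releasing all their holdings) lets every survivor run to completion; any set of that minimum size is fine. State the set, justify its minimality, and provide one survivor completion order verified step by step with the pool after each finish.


The answer: abort W7 and W5.
Key observation: aborting W7 and W5 returns (1, 1, 2, 2), and W9 — hopeless before — runs at step 3 with the returned capacity in the pool.
Minimality, checking each single-abort alternative: W7 alone leaves W9 blocked (short on cpu); W6 alone leaves W7 blocked (short on cpu); W9 alone leaves W7 blocked (short on cpu); W3 alone leaves W7 blocked (short on cpu); W8 alone leaves W7 blocked (short on cpu); W5 alone leaves W7 blocked (short on cpu).
Survivors finish in the order: W3, W6, W9, W8. Walking it through (pool after the aborts first):
  pool = (2, 4, 5, 5)
  W3: need (1, 0, 4, 1) fits (2, 4, 5, 5); releases (0, 0, 1, 3), pool now (2, 4, 6, 8)
  W6: need (1, 4, 6, 6) fits (2, 4, 6, 8); releases (1, 0, 1, 0), pool now (3, 4, 7, 8)
  W9: need (2, 1, 2, 8) fits (3, 4, 7, 8); releases (3, 0, 0, 1), pool now (6, 4, 7, 9)
  W8: need (1, 1, 2, 2) fits (6, 4, 7, 9); releases (0, 1, 2, 0), pool now (6, 5, 9, 9)


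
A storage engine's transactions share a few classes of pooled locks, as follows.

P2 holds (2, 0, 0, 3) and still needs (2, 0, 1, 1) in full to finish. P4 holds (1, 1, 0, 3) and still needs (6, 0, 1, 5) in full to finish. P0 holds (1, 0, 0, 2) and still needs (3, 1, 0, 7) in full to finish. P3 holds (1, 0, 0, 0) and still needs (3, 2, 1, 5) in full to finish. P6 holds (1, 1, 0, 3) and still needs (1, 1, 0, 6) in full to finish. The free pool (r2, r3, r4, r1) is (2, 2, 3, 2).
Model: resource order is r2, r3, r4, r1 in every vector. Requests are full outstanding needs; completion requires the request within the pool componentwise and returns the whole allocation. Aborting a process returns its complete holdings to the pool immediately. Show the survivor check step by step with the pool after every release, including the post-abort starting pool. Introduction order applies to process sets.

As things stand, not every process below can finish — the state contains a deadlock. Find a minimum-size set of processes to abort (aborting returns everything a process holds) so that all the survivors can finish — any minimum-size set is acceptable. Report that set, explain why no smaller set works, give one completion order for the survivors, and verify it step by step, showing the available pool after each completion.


Minimum abort set: P4.
Key observation: the returned (1, 1, 0, 3) from P4 is what brings P6 — unrunnable before, under any order — into play at step 2.
No smaller set exists: with zero aborts the deadlock remains.
One survivor order: P2, P6, P3, P0. Step-by-step check (post-abort pool first):
  pool = (3, 3, 3, 5)
  P2: need (2, 0, 1, 1) fits (3, 3, 3, 5); releases (2, 0, 0, 3), pool now (5, 3, 3, 8)
  P6: need (1, 1, 0, 6) fits (5, 3, 3, 8); releases (1, 1, 0, 3), pool now (6, 4, 3, 11)
  P3: need (3, 2, 1, 5) fits (6, 4, 3, 11); releases (1, 0, 0, 0), pool now (7, 4, 3, 11)
  P0: need (3, 1, 0, 7) fits (7, 4, 3, 11); releases (1, 0, 0, 2), pool now (8, 4, 3, 13)


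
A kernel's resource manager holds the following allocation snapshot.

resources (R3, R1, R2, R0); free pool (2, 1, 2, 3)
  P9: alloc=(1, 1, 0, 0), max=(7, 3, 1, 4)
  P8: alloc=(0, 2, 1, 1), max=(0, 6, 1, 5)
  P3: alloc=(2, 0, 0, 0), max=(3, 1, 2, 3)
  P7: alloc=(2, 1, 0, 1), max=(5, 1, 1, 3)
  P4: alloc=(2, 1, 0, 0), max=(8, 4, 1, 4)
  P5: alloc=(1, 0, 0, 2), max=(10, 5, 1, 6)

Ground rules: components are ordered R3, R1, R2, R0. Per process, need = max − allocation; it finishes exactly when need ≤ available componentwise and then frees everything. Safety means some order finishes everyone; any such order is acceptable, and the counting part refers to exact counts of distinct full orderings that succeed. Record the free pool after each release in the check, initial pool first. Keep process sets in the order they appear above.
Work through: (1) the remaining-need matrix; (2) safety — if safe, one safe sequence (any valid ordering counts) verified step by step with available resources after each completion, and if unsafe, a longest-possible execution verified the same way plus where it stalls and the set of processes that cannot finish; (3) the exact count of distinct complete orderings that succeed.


(1) Need matrix, components ordered R3, R1, R2, R0:
  P9: (6, 2, 1, 4)
  P8: (0, 4, 0, 4)
  P3: (1, 1, 2, 3)
  P7: (3, 0, 1, 2)
  P4: (6, 3, 1, 4)
  P5: (9, 5, 1, 4)
(2) SAFE — a valid safe sequence is P3, P7, P9, P4, P8, P5.
Key observation: reading the order forward, P3 is the first process whose need (1, 1, 2, 3) meets the free pool (2, 1, 2, 3) exactly on a resource it requests.
Walking it through:
  pool = (2, 1, 2, 3)
  P3 needs (1, 1, 2, 3) <= (2, 1, 2, 3) -> finishes; pool += (2, 0, 0, 0) = (4, 1, 2, 3)
  P7 needs (3, 0, 1, 2) <= (4, 1, 2, 3) -> finishes; pool += (2, 1, 0, 1) = (6, 2, 2, 4)
  P9 needs (6, 2, 1, 4) <= (6, 2, 2, 4) -> finishes; pool += (1, 1, 0, 0) = (7, 3, 2, 4)
  P4 needs (6, 3, 1, 4) <= (7, 3, 2, 4) -> finishes; pool += (2, 1, 0, 0) = (9, 4, 2, 4)
  P8 needs (0, 4, 0, 4) <= (9, 4, 2, 4) -> finishes; pool += (0, 2, 1, 1) = (9, 6, 3, 5)
  P5 needs (9, 5, 1, 4) <= (9, 6, 3, 5) -> finishes; pool += (1, 0, 0, 2) = (10, 6, 3, 7)
(3) Exactly 1 of the possible complete orderings is a safe sequence.


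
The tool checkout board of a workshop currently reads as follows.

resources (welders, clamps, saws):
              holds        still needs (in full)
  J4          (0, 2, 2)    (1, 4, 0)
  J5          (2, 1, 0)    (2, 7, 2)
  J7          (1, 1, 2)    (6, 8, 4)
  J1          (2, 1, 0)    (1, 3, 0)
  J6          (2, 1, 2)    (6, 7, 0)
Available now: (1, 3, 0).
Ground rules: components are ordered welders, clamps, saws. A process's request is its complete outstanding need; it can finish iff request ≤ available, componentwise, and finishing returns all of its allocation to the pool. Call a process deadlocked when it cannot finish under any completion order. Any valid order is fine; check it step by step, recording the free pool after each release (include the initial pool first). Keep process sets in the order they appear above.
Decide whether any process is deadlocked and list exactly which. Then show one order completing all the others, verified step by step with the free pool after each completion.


The deadlocked set is J5, J7 and J6.
Key observation: no order helps: past J1, J4, the free pool tops out at (3, 6, 2), below what each blocked process needs in clamps.
A valid finishing order for the others: J1, J4. Verifying each step:
  pool = (1, 3, 0)
  J1 needs (1, 3, 0) <= (1, 3, 0) -> finishes; pool += (2, 1, 0) = (3, 4, 0)
  J4 needs (1, 4, 0) <= (3, 4, 0) -> finishes; pool += (0, 2, 2) = (3, 6, 2)
The stuck group stays short no matter what:
  J5 cannot run: need (2, 7, 2) vs free (3, 6, 2) (insufficient clamps)
  J7 cannot run: need (6, 8, 4) vs free (3, 6, 2) (insufficient welders, clamps and saws)
  J6 cannot run: need (6, 7, 0) vs free (3, 6, 2) (insufficient welders and clamps)


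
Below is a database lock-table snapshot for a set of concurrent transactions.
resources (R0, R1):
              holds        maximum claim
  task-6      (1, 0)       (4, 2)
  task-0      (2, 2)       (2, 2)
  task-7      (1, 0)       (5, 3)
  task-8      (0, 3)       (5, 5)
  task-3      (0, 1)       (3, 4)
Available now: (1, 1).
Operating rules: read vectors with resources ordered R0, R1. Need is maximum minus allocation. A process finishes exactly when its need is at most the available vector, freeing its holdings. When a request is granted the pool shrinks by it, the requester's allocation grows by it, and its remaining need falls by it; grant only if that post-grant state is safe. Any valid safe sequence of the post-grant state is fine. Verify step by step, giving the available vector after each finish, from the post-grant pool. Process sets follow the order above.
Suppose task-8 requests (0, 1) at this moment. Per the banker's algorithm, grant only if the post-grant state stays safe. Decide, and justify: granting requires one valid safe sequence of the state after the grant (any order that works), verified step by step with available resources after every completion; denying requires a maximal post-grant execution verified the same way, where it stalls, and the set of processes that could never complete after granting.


DENY. Granting would leave the state unsafe.
Key observation: after task-0, task-6 the pool peaks at (4, 2), and each blocked process is short somewhere: task-7 on R1; task-8 on R0; task-3 on R1.
On the post-grant state, task-0, task-6 is a maximal run — nothing extends it. Check, step by step:
  pool = (1, 0)
  task-0 needs (0, 0) <= (1, 0) -> finishes; pool += (2, 2) = (3, 2)
  task-6 needs (3, 2) <= (3, 2) -> finishes; pool += (1, 0) = (4, 2)
  task-7 still needs (4, 3) but only (4, 2) is free — short on R1
  task-8 still needs (5, 1) but only (4, 2) is free — short on R0
  task-3 still needs (3, 3) but only (4, 2) is free — short on R1
Post-grant, the permanently blocked set is task-7, task-8 and task-3.


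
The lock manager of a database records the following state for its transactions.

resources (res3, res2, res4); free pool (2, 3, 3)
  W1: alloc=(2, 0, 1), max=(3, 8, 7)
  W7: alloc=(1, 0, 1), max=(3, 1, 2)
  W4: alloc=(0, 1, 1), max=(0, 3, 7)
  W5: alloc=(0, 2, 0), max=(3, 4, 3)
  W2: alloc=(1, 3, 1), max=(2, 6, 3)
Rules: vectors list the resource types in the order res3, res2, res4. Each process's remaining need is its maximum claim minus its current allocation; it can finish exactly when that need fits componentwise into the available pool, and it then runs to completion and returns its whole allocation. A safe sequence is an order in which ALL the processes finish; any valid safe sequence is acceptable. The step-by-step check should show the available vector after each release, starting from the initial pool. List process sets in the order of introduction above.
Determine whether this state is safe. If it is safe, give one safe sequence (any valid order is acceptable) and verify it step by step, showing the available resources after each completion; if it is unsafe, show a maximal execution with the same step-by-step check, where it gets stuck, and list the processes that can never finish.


UNSAFE — no complete ordering exists.
Key observation: once W2, W5, W7 finish, the pool peaks at (4, 8, 5) — and every remaining process still needs more res4 than that.
The run W2, W5, W7 cannot be extended any further. Check, step by step:
  pool = (2, 3, 3)
  run W2 (needs (1, 3, 2), free (2, 3, 3)); after release of (1, 3, 1) the pool is (3, 6, 4)
  run W5 (needs (3, 2, 3), free (3, 6, 4)); after release of (0, 2, 0) the pool is (3, 8, 4)
  run W7 (needs (2, 1, 1), free (3, 8, 4)); after release of (1, 0, 1) the pool is (4, 8, 5)
  blocked: W1 wants (1, 8, 6), pool (4, 8, 5) — not enough res4
  blocked: W4 wants (0, 2, 6), pool (4, 8, 5) — not enough res4
Processes that can never finish: W1 and W4.


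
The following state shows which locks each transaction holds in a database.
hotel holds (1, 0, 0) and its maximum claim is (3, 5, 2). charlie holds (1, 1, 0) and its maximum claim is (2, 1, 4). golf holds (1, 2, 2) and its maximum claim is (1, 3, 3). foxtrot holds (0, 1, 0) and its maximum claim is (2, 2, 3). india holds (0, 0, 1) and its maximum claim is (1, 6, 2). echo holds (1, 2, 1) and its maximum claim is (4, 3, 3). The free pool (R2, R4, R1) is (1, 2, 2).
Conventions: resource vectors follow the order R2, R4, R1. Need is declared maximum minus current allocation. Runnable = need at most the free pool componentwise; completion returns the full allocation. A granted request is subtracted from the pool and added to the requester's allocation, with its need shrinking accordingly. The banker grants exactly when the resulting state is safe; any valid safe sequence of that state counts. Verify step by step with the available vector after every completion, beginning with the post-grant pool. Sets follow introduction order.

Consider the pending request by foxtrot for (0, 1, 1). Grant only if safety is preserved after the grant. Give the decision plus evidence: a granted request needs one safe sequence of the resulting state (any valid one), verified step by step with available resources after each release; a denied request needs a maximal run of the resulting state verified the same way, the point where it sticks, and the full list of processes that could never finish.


GRANT — the state after the grant stays safe, e.g. via golf, foxtrot, hotel, charlie, echo, india.
Key observation: the grant leaves (1, 1, 1) free — enough for golf, whose release restarts the cascade.
Step-by-step check of the post-grant state:
  pool = (1, 1, 1)
  golf: need (0, 1, 1) fits (1, 1, 1); releases (1, 2, 2), pool now (2, 3, 3)
  foxtrot: need (2, 0, 2) fits (2, 3, 3); releases (0, 2, 1), pool now (2, 5, 4)
  hotel: need (2, 5, 2) fits (2, 5, 4); releases (1, 0, 0), pool now (3, 5, 4)
  charlie: need (1, 0, 4) fits (3, 5, 4); releases (1, 1, 0), pool now (4, 6, 4)
  echo: need (3, 1, 2) fits (4, 6, 4); releases (1, 2, 1), pool now (5, 8, 5)
  india: need (1, 6, 1) fits (5, 8, 5); releases (0, 0, 1), pool now (5, 8, 6)


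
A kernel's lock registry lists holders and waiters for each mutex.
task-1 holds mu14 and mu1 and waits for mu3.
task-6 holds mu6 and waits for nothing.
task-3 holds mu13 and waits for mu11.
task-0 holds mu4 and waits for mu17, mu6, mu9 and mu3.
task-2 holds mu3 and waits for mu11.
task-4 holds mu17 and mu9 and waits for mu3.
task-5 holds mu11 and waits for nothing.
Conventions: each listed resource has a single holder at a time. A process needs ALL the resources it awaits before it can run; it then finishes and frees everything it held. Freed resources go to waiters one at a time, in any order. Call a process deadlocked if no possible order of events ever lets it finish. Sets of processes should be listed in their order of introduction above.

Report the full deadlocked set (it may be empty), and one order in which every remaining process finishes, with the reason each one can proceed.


Nothing here is deadlocked.
Key observation: the wait graph is acyclic; completion cascades from the unblocked processes through everyone else.
One completion order for the rest: task-6, task-5, task-3, task-2, task-4, task-1, task-0.
Step-by-step check:
  task-6: no waits; runs immediately, freeing mu6
  task-5: no waits; runs immediately, freeing mu11
  task-3 waits on mu11 — all released -> runs and releases mu13
  task-2 waits on mu11 — all released -> runs and releases mu3
  task-4 waits on mu3 — all released -> runs and releases mu17 and mu9
  task-1 waits on mu3 — all released -> runs and releases mu14 and mu1
  task-0 waits on mu17, mu6, mu9 and mu3 — all released -> runs and releases mu4
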